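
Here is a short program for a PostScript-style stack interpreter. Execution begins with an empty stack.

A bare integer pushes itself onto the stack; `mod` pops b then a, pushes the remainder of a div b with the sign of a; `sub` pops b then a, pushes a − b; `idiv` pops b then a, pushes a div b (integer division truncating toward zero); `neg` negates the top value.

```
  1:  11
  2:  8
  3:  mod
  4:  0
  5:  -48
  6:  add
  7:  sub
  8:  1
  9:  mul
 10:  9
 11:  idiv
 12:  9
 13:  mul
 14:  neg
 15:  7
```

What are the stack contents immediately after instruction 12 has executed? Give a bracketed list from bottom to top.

11   -> 11
8    -> 11 8
mod  -> 3
0    -> 3 0
-48  -> 3 0 -48
add  -> 3 -48
sub  -> 51
1    -> 51 1
mul  -> 51
9    -> 51 9
idiv -> 5
9    -> 5 9

[5, 9]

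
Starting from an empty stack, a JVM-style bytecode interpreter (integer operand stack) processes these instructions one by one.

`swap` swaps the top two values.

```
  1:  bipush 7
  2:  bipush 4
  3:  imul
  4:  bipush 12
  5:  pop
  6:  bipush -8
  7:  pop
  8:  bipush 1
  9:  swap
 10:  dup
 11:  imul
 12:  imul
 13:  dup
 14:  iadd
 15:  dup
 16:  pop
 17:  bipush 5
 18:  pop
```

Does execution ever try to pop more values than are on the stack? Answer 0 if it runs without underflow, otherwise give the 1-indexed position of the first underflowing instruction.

bipush 7  → 7
bipush 4  → 7 4
imul      → 28
bipush 12 → 28 12
pop       → 28
bipush -8 → 28 -8
pop       → 28
bipush 1  → 28 1
swap      → 1 28
dup       → 1 28 28
imul      → 1 784
imul      → 784
dup       → 784 784
iadd      → 1568
dup       → 1568 1568
pop       → 1568
bipush 5  → 1568 5
pop       → 1568

0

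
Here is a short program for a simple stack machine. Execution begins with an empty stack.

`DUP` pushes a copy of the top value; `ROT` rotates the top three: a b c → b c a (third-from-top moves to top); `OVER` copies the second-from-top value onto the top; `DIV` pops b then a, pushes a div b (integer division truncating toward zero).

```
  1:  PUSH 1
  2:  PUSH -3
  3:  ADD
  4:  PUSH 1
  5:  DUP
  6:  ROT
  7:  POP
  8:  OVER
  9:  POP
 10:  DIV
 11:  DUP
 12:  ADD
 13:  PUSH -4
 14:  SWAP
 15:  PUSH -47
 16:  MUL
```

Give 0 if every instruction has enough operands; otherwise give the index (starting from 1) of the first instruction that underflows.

PUSH 1   -> [1]
PUSH -3  -> [1, -3]
ADD      -> [-2]
PUSH 1   -> [-2, 1]
DUP      -> [-2, 1, 1]
ROT      -> [1, 1, -2]
POP      -> [1, 1]
OVER     -> [1, 1, 1]
POP      -> [1, 1]
DIV      -> [1]
DUP      -> [1, 1]
ADD      -> [2]
PUSH -4  -> [2, -4]
SWAP     -> [-4, 2]
PUSH -47 -> [-4, 2, -47]
MUL      -> [-4, -94]

0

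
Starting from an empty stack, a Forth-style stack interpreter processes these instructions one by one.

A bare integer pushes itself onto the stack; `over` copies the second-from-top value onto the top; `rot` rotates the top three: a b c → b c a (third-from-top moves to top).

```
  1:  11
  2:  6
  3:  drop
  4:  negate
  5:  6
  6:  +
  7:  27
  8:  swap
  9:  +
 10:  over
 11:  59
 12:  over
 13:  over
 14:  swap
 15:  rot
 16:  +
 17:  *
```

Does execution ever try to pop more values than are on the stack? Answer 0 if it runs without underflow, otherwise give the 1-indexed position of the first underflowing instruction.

10

11     -> 11
6      -> 11 6
drop   -> 11
negate -> -11
6      -> -11 6
+      -> -5
27     -> -5 27
swap   -> 27 -5
+      -> 22
over  — needs 2 operands, stack has 1 → underflow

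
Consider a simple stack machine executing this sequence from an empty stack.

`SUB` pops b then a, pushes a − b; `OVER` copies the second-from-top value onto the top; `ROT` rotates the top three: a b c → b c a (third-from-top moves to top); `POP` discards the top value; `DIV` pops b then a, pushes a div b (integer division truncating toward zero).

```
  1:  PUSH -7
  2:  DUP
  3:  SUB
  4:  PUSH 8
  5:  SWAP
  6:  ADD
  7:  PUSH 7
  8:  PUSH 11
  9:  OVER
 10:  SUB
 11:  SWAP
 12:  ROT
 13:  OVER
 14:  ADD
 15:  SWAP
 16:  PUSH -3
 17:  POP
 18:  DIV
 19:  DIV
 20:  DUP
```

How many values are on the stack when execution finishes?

PUSH -7  [-7]
DUP      [-7, -7]
SUB      [0]
PUSH 8   [0, 8]
SWAP     [8, 0]
ADD      [8]
PUSH 7   [8, 7]
PUSH 11  [8, 7, 11]
OVER     [8, 7, 11, 7]
SUB      [8, 7, 4]
SWAP     [8, 4, 7]
ROT      [4, 7, 8]
OVER     [4, 7, 8, 7]
ADD      [4, 7, 15]
SWAP     [4, 15, 7]
PUSH -3  [4, 15, 7, -3]
POP      [4, 15, 7]
DIV      [4, 2]
DIV      [2]
DUP      [2, 2]

2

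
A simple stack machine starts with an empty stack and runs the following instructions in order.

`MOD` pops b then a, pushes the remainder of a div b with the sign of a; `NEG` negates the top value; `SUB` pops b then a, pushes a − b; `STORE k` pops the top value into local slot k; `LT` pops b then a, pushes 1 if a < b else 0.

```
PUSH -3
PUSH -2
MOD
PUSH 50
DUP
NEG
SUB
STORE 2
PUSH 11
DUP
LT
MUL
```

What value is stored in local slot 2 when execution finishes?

100

PUSH -3  [-3]
PUSH -2  [-3, -2]
MOD      [-1]
PUSH 50  [-1, 50]
DUP      [-1, 50, 50]
NEG      [-1, 50, -50]
SUB      [-1, 100]
STORE 2  [-1]
PUSH 11  [-1, 11]
DUP      [-1, 11, 11]
LT       [-1, 0]
MUL      [0]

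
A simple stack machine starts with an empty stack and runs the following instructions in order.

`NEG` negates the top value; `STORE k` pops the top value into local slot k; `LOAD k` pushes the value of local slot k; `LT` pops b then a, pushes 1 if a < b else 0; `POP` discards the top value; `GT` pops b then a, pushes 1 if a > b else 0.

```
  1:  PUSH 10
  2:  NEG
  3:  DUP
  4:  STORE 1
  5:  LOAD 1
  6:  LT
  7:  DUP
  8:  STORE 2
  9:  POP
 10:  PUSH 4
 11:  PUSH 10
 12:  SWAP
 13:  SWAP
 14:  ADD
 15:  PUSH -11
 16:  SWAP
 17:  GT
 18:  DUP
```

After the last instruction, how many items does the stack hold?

2

PUSH 10  → [10]
NEG      → [-10]
DUP      → [-10, -10]
STORE 1  → [-10]
LOAD 1   → [-10, -10]
LT       → [0]
DUP      → [0, 0]
STORE 2  → [0]
POP      → []
PUSH 4   → [4]
PUSH 10  → [4, 10]
SWAP     → [10, 4]
SWAP     → [4, 10]
ADD      → [14]
PUSH -11 → [14, -11]
SWAP     → [-11, 14]
GT       → [0]
DUP      → [0, 0]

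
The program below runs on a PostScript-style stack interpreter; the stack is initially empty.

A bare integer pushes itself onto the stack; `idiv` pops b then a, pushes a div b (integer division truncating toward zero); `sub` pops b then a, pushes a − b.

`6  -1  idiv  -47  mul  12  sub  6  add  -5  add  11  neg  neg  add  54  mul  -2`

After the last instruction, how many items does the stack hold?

2

6    -> [6]
-1   -> [6, -1]
idiv -> [-6]
-47  -> [-6, -47]
mul  -> [282]
12   -> [282, 12]
sub  -> [270]
6    -> [270, 6]
add  -> [276]
-5   -> [276, -5]
add  -> [271]
11   -> [271, 11]
neg  -> [271, -11]
neg  -> [271, 11]
add  -> [282]
54   -> [282, 54]
mul  -> [15228]
-2   -> [15228, -2]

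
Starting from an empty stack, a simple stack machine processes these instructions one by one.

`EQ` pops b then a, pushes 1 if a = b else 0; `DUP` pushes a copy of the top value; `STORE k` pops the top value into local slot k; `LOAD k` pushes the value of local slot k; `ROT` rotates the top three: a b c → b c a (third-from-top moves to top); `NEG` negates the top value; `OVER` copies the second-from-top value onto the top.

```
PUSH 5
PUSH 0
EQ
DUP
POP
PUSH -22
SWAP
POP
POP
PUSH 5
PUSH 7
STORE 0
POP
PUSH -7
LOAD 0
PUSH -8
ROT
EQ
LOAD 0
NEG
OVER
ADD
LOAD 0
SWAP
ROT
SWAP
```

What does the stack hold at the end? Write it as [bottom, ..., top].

[7, 7, 0, -7]

PUSH 5   → 5
PUSH 0   → 5 0
EQ       → 0
DUP      → 0 0
POP      → 0
PUSH -22 → 0 -22
SWAP     → -22 0
POP      → -22
POP      → (empty)
PUSH 5   → 5
PUSH 7   → 5 7
STORE 0  → 5
POP      → (empty)
PUSH -7  → -7
LOAD 0   → -7 7
PUSH -8  → -7 7 -8
ROT      → 7 -8 -7
EQ       → 7 0
LOAD 0   → 7 0 7
NEG      → 7 0 -7
OVER     → 7 0 -7 0
ADD      → 7 0 -7
LOAD 0   → 7 0 -7 7
SWAP     → 7 0 7 -7
ROT      → 7 7 -7 0
SWAP     → 7 7 0 -7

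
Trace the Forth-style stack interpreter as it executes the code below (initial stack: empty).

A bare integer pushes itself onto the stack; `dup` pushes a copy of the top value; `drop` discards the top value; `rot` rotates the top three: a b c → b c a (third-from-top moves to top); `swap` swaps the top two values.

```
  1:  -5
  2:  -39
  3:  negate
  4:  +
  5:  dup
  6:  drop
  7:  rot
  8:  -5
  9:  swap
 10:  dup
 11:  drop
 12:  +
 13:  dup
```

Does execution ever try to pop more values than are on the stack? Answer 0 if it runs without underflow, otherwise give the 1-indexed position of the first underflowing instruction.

7

-5     → -5
-39    → -5 -39
negate → -5 39
+      → 34
dup    → 34 34
drop   → 34
rot  — needs 3 operands, stack has 1 → underflow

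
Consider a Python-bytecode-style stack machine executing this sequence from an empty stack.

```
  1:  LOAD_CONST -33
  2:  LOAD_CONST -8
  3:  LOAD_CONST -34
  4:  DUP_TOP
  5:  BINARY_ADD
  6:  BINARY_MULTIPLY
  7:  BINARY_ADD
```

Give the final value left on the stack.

LOAD_CONST -33  : -33
LOAD_CONST -8   : -33 -8
LOAD_CONST -34  : -33 -8 -34
DUP_TOP         : -33 -8 -34 -34
BINARY_ADD      : -33 -8 -68
BINARY_MULTIPLY : -33 544
BINARY_ADD      : 511

511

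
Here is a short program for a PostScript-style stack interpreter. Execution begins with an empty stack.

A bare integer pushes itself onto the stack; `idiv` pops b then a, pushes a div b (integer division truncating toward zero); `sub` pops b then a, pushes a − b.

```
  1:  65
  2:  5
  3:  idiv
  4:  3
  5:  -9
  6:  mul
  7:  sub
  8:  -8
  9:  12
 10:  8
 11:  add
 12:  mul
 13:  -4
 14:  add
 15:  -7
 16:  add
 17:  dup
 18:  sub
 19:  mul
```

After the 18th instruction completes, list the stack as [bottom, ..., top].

[40, 0]

65   : 65
5    : 65 5
idiv : 13
3    : 13 3
-9   : 13 3 -9
mul  : 13 -27
sub  : 40
-8   : 40 -8
12   : 40 -8 12
8    : 40 -8 12 8
add  : 40 -8 20
mul  : 40 -160
-4   : 40 -160 -4
add  : 40 -164
-7   : 40 -164 -7
add  : 40 -171
dup  : 40 -171 -171
sub  : 40 0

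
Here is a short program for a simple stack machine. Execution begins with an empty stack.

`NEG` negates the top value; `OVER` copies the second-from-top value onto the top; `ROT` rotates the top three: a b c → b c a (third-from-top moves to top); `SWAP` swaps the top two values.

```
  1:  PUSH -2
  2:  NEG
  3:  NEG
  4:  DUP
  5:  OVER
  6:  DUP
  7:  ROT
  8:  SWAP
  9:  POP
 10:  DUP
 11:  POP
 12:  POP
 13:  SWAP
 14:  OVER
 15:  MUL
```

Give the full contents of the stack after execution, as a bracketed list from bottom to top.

[-2, 4]

PUSH -2 : -2
NEG     : 2
NEG     : -2
DUP     : -2 -2
OVER    : -2 -2 -2
DUP     : -2 -2 -2 -2
ROT     : -2 -2 -2 -2
SWAP    : -2 -2 -2 -2
POP     : -2 -2 -2
DUP     : -2 -2 -2 -2
POP     : -2 -2 -2
POP     : -2 -2
SWAP    : -2 -2
OVER    : -2 -2 -2
MUL     : -2 4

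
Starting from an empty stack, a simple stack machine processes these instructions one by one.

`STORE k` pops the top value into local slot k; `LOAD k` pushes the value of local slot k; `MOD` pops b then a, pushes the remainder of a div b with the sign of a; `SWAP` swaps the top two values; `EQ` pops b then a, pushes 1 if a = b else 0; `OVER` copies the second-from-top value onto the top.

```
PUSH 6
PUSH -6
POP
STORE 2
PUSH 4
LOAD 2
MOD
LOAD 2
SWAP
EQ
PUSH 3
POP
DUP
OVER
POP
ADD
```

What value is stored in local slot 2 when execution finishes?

6

PUSH 6  : 6
PUSH -6 : 6 -6
POP     : 6
STORE 2 : (empty)
PUSH 4  : 4
LOAD 2  : 4 6
MOD     : 4
LOAD 2  : 4 6
SWAP    : 6 4
EQ      : 0
PUSH 3  : 0 3
POP     : 0
DUP     : 0 0
OVER    : 0 0 0
POP     : 0 0
ADD     : 0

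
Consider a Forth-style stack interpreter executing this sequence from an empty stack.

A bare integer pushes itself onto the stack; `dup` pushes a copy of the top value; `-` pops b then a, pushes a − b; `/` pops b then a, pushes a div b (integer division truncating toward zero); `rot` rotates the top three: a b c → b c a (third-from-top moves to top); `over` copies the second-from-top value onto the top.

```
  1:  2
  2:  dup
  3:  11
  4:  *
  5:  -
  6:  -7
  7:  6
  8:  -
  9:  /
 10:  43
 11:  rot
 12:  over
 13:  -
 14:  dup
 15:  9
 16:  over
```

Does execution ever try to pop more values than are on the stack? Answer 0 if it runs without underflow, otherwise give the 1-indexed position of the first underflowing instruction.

2   → [2]
dup → [2, 2]
11  → [2, 2, 11]
*   → [2, 22]
-   → [-20]
-7  → [-20, -7]
6   → [-20, -7, 6]
-   → [-20, -13]
/   → [1]
43  → [1, 43]
rot  — needs 3 operands, stack has 2 → underflow

11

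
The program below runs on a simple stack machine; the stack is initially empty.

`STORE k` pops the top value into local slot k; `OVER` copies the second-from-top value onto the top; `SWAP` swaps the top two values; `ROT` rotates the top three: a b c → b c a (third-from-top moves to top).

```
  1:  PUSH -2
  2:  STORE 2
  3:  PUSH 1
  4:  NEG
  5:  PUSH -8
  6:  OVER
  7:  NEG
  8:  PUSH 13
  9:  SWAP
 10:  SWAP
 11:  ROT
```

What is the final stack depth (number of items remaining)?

4

PUSH -2 : -2
STORE 2 : (empty)
PUSH 1  : 1
NEG     : -1
PUSH -8 : -1 -8
OVER    : -1 -8 -1
NEG     : -1 -8 1
PUSH 13 : -1 -8 1 13
SWAP    : -1 -8 13 1
SWAP    : -1 -8 1 13
ROT     : -1 1 13 -8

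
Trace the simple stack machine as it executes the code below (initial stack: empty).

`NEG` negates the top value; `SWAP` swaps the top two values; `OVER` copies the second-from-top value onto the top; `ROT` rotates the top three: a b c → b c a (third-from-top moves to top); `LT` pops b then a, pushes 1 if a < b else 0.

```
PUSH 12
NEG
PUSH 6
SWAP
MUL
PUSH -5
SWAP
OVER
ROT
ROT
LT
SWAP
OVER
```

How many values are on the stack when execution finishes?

PUSH 12 : 12
NEG     : -12
PUSH 6  : -12 6
SWAP    : 6 -12
MUL     : -72
PUSH -5 : -72 -5
SWAP    : -5 -72
OVER    : -5 -72 -5
ROT     : -72 -5 -5
ROT     : -5 -5 -72
LT      : -5 0
SWAP    : 0 -5
OVER    : 0 -5 0

3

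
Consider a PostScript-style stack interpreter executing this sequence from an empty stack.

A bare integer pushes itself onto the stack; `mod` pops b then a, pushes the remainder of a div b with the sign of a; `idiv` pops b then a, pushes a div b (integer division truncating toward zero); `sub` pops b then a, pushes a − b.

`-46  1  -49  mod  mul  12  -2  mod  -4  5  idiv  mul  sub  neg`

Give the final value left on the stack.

46

-46  -> -46
1    -> -46 1
-49  -> -46 1 -49
mod  -> -46 1
mul  -> -46
12   -> -46 12
-2   -> -46 12 -2
mod  -> -46 0
-4   -> -46 0 -4
5    -> -46 0 -4 5
idiv -> -46 0 0
mul  -> -46 0
sub  -> -46
neg  -> 46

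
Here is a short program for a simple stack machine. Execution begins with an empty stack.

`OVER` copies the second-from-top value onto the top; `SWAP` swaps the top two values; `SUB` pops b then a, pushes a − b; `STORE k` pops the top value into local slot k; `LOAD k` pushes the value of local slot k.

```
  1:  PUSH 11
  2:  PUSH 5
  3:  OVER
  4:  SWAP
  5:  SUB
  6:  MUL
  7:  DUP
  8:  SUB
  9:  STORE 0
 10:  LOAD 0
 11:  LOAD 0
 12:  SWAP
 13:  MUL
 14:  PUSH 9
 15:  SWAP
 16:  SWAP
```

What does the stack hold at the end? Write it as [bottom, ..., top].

PUSH 11  11
PUSH 5   11 5
OVER     11 5 11
SWAP     11 11 5
SUB      11 6
MUL      66
DUP      66 66
SUB      0
STORE 0  (empty)
LOAD 0   0
LOAD 0   0 0
SWAP     0 0
MUL      0
PUSH 9   0 9
SWAP     9 0
SWAP     0 9

[0, 9]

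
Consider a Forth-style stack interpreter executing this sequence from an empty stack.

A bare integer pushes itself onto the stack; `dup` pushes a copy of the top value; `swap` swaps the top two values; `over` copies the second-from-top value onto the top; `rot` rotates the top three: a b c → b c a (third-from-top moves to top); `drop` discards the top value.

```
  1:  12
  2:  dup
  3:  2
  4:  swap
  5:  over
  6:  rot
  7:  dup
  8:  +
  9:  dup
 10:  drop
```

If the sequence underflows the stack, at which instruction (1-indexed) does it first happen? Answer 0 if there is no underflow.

12   -> [12]
dup  -> [12, 12]
2    -> [12, 12, 2]
swap -> [12, 2, 12]
over -> [12, 2, 12, 2]
rot  -> [12, 12, 2, 2]
dup  -> [12, 12, 2, 2, 2]
+    -> [12, 12, 2, 4]
dup  -> [12, 12, 2, 4, 4]
drop -> [12, 12, 2, 4]

0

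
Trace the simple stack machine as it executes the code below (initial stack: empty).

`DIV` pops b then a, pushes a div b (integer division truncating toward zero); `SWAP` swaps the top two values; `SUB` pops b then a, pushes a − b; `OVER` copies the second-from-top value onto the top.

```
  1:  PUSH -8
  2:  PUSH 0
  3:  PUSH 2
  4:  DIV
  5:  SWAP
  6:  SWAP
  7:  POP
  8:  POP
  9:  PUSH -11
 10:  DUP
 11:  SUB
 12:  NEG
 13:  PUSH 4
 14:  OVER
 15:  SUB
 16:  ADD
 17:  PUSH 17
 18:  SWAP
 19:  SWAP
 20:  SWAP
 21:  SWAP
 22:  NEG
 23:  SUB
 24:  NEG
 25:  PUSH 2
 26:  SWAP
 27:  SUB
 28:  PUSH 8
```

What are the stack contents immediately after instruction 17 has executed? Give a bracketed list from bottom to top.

PUSH -8  → -8
PUSH 0   → -8 0
PUSH 2   → -8 0 2
DIV      → -8 0
SWAP     → 0 -8
SWAP     → -8 0
POP      → -8
POP      → (empty)
PUSH -11 → -11
DUP      → -11 -11
SUB      → 0
NEG      → 0
PUSH 4   → 0 4
OVER     → 0 4 0
SUB      → 0 4
ADD      → 4
PUSH 17  → 4 17

[4, 17]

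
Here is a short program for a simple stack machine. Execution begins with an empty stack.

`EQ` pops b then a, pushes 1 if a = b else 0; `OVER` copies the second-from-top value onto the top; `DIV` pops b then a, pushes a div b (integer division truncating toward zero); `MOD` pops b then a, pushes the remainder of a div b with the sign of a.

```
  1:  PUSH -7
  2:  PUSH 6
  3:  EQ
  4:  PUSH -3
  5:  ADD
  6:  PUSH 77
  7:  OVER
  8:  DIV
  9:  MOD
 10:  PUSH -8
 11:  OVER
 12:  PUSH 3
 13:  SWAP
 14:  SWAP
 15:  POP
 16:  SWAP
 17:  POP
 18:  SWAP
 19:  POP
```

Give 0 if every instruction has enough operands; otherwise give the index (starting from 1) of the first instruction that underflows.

0

PUSH -7 → [-7]
PUSH 6  → [-7, 6]
EQ      → [0]
PUSH -3 → [0, -3]
ADD     → [-3]
PUSH 77 → [-3, 77]
OVER    → [-3, 77, -3]
DIV     → [-3, -25]
MOD     → [-3]
PUSH -8 → [-3, -8]
OVER    → [-3, -8, -3]
PUSH 3  → [-3, -8, -3, 3]
SWAP    → [-3, -8, 3, -3]
SWAP    → [-3, -8, -3, 3]
POP     → [-3, -8, -3]
SWAP    → [-3, -3, -8]
POP     → [-3, -3]
SWAP    → [-3, -3]
POP     → [-3]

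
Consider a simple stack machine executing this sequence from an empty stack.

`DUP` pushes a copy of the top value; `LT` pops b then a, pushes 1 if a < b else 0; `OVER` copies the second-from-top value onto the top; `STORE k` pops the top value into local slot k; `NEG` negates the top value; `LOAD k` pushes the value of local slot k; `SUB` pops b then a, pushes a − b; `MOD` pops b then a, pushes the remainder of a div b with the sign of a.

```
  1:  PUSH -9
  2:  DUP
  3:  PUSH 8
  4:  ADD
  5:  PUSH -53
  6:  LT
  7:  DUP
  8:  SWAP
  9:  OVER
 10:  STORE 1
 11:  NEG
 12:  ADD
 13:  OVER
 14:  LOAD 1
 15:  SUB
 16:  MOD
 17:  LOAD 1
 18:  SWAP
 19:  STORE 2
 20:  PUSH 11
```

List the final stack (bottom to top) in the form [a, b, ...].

PUSH -9  → -9
DUP      → -9 -9
PUSH 8   → -9 -9 8
ADD      → -9 -1
PUSH -53 → -9 -1 -53
LT       → -9 0
DUP      → -9 0 0
SWAP     → -9 0 0
OVER     → -9 0 0 0
STORE 1  → -9 0 0
NEG      → -9 0 0
ADD      → -9 0
OVER     → -9 0 -9
LOAD 1   → -9 0 -9 0
SUB      → -9 0 -9
MOD      → -9 0
LOAD 1   → -9 0 0
SWAP     → -9 0 0
STORE 2  → -9 0
PUSH 11  → -9 0 11

[-9, 0, 11]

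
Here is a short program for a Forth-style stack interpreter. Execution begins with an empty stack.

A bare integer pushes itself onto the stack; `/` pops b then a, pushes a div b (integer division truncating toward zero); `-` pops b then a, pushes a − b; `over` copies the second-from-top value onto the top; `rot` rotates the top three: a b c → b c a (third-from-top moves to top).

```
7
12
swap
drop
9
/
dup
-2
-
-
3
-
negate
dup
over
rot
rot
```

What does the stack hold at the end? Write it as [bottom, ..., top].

7      : 7
12     : 7 12
swap   : 12 7
drop   : 12
9      : 12 9
/      : 1
dup    : 1 1
-2     : 1 1 -2
-      : 1 3
-      : -2
3      : -2 3
-      : -5
negate : 5
dup    : 5 5
over   : 5 5 5
rot    : 5 5 5
rot    : 5 5 5

[5, 5, 5]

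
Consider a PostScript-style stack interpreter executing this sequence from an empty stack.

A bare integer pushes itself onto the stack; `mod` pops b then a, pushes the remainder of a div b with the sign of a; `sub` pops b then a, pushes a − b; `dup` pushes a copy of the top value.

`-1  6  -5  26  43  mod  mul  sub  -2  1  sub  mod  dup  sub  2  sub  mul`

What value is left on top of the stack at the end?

2

-1  → [-1]
6   → [-1, 6]
-5  → [-1, 6, -5]
26  → [-1, 6, -5, 26]
43  → [-1, 6, -5, 26, 43]
mod → [-1, 6, -5, 26]
mul → [-1, 6, -130]
sub → [-1, 136]
-2  → [-1, 136, -2]
1   → [-1, 136, -2, 1]
sub → [-1, 136, -3]
mod → [-1, 1]
dup → [-1, 1, 1]
sub → [-1, 0]
2   → [-1, 0, 2]
sub → [-1, -2]
mul → [2]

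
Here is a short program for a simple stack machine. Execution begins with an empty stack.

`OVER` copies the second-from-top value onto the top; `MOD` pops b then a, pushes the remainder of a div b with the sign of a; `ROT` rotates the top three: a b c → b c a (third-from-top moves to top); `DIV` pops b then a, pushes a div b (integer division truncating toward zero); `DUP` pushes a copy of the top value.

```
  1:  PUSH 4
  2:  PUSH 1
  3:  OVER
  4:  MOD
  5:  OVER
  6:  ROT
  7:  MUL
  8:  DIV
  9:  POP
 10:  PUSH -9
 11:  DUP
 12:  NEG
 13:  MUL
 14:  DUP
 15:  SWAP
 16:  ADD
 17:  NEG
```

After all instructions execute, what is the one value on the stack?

162

PUSH 4  -> [4]
PUSH 1  -> [4, 1]
OVER    -> [4, 1, 4]
MOD     -> [4, 1]
OVER    -> [4, 1, 4]
ROT     -> [1, 4, 4]
MUL     -> [1, 16]
DIV     -> [0]
POP     -> []
PUSH -9 -> [-9]
DUP     -> [-9, -9]
NEG     -> [-9, 9]
MUL     -> [-81]
DUP     -> [-81, -81]
SWAP    -> [-81, -81]
ADD     -> [-162]
NEG     -> [162]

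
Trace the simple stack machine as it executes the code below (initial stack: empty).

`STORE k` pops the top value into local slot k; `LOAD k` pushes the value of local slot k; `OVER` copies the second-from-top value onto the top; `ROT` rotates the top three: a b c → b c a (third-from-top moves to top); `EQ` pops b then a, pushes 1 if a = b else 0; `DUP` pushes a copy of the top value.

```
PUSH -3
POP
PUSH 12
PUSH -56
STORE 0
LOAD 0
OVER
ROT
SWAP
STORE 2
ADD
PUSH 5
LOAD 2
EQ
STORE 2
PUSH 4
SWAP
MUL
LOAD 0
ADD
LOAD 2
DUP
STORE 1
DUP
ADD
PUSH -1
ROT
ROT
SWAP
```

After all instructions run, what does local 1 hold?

PUSH -3   -3
POP       (empty)
PUSH 12   12
PUSH -56  12 -56
STORE 0   12
LOAD 0    12 -56
OVER      12 -56 12
ROT       -56 12 12
SWAP      -56 12 12
STORE 2   -56 12
ADD       -44
PUSH 5    -44 5
LOAD 2    -44 5 12
EQ        -44 0
STORE 2   -44
PUSH 4    -44 4
SWAP      4 -44
MUL       -176
LOAD 0    -176 -56
ADD       -232
LOAD 2    -232 0
DUP       -232 0 0
STORE 1   -232 0
DUP       -232 0 0
ADD       -232 0
PUSH -1   -232 0 -1
ROT       0 -1 -232
ROT       -1 -232 0
SWAP      -1 0 -232

0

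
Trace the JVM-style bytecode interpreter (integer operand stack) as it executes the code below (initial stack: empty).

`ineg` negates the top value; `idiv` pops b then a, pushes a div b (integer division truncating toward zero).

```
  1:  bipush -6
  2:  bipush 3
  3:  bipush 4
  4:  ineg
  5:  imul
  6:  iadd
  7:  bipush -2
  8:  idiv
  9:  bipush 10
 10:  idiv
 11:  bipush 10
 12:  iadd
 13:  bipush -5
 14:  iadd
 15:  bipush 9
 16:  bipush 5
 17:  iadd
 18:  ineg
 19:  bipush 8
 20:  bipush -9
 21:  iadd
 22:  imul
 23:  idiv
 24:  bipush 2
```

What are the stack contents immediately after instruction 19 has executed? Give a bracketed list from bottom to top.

[5, -14, 8]

bipush -6 : -6
bipush 3  : -6 3
bipush 4  : -6 3 4
ineg      : -6 3 -4
imul      : -6 -12
iadd      : -18
bipush -2 : -18 -2
idiv      : 9
bipush 10 : 9 10
idiv      : 0
bipush 10 : 0 10
iadd      : 10
bipush -5 : 10 -5
iadd      : 5
bipush 9  : 5 9
bipush 5  : 5 9 5
iadd      : 5 14
ineg      : 5 -14
bipush 8  : 5 -14 8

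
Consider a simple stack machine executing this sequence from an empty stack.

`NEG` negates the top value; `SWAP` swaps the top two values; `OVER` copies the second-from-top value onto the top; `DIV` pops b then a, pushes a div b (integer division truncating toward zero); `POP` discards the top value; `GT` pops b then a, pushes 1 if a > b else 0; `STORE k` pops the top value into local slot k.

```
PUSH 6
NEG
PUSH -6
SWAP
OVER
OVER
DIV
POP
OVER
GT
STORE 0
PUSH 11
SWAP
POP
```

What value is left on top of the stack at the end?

11

PUSH 6   6
NEG      -6
PUSH -6  -6 -6
SWAP     -6 -6
OVER     -6 -6 -6
OVER     -6 -6 -6 -6
DIV      -6 -6 1
POP      -6 -6
OVER     -6 -6 -6
GT       -6 0
STORE 0  -6
PUSH 11  -6 11
SWAP     11 -6
POP      11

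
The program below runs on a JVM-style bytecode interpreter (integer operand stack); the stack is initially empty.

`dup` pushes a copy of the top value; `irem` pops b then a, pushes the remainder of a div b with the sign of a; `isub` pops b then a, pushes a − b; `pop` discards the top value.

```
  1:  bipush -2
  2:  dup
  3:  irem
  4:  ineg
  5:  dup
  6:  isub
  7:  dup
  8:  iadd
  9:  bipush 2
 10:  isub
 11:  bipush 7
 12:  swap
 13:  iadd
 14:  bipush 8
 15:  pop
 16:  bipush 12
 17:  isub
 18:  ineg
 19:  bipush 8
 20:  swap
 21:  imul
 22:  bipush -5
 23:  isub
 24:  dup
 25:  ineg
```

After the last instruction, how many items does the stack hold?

bipush -2  [-2]
dup        [-2, -2]
irem       [0]
ineg       [0]
dup        [0, 0]
isub       [0]
dup        [0, 0]
iadd       [0]
bipush 2   [0, 2]
isub       [-2]
bipush 7   [-2, 7]
swap       [7, -2]
iadd       [5]
bipush 8   [5, 8]
pop        [5]
bipush 12  [5, 12]
isub       [-7]
ineg       [7]
bipush 8   [7, 8]
swap       [8, 7]
imul       [56]
bipush -5  [56, -5]
isub       [61]
dup        [61, 61]
ineg       [61, -61]

2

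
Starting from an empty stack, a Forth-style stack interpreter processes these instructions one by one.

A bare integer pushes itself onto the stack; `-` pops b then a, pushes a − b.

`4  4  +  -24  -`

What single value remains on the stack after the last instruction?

4    [4]
4    [4, 4]
+    [8]
-24  [8, -24]
-    [32]

32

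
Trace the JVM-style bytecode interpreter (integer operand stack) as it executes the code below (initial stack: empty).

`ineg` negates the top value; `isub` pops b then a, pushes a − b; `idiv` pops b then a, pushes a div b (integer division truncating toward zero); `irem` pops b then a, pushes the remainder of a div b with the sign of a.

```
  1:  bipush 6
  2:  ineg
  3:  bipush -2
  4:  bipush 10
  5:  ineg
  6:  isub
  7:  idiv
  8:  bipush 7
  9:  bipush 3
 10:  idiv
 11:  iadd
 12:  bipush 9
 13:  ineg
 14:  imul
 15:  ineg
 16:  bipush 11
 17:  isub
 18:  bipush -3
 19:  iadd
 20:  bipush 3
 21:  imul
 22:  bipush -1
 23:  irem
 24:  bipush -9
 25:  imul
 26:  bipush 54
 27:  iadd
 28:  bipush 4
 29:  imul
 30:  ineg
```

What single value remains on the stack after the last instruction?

-216

bipush 6  -> 6
ineg      -> -6
bipush -2 -> -6 -2
bipush 10 -> -6 -2 10
ineg      -> -6 -2 -10
isub      -> -6 8
idiv      -> 0
bipush 7  -> 0 7
bipush 3  -> 0 7 3
idiv      -> 0 2
iadd      -> 2
bipush 9  -> 2 9
ineg      -> 2 -9
imul      -> -18
ineg      -> 18
bipush 11 -> 18 11
isub      -> 7
bipush -3 -> 7 -3
iadd      -> 4
bipush 3  -> 4 3
imul      -> 12
bipush -1 -> 12 -1
irem      -> 0
bipush -9 -> 0 -9
imul      -> 0
bipush 54 -> 0 54
iadd      -> 54
bipush 4  -> 54 4
imul      -> 216
ineg      -> -216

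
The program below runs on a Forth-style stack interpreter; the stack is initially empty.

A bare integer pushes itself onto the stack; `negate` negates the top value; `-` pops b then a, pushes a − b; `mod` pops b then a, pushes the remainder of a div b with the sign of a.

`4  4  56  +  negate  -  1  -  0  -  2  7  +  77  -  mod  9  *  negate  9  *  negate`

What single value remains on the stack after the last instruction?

4      : [4]
4      : [4, 4]
56     : [4, 4, 56]
+      : [4, 60]
negate : [4, -60]
-      : [64]
1      : [64, 1]
-      : [63]
0      : [63, 0]
-      : [63]
2      : [63, 2]
7      : [63, 2, 7]
+      : [63, 9]
77     : [63, 9, 77]
-      : [63, -68]
mod    : [63]
9      : [63, 9]
*      : [567]
negate : [-567]
9      : [-567, 9]
*      : [-5103]
negate : [5103]

5103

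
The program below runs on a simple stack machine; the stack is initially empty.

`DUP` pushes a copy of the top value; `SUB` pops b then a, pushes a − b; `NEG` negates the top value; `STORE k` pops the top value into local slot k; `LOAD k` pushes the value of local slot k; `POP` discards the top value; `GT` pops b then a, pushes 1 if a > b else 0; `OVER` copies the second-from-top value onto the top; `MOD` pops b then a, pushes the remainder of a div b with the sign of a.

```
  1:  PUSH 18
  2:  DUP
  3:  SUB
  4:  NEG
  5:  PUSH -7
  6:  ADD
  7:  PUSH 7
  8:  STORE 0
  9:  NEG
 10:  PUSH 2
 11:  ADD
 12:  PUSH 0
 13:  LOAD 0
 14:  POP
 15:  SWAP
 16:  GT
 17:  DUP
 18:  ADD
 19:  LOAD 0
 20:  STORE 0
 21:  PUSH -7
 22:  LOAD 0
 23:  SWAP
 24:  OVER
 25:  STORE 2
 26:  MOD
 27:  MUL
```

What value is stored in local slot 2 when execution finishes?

7

PUSH 18  [18]
DUP      [18, 18]
SUB      [0]
NEG      [0]
PUSH -7  [0, -7]
ADD      [-7]
PUSH 7   [-7, 7]
STORE 0  [-7]
NEG      [7]
PUSH 2   [7, 2]
ADD      [9]
PUSH 0   [9, 0]
LOAD 0   [9, 0, 7]
POP      [9, 0]
SWAP     [0, 9]
GT       [0]
DUP      [0, 0]
ADD      [0]
LOAD 0   [0, 7]
STORE 0  [0]
PUSH -7  [0, -7]
LOAD 0   [0, -7, 7]
SWAP     [0, 7, -7]
OVER     [0, 7, -7, 7]
STORE 2  [0, 7, -7]
MOD      [0, 0]
MUL      [0]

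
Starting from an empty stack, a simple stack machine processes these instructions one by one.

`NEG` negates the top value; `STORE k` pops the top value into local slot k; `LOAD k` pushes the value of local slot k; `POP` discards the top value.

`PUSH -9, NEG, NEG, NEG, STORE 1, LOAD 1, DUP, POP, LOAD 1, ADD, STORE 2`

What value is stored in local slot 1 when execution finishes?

PUSH -9 -> -9
NEG     -> 9
NEG     -> -9
NEG     -> 9
STORE 1 -> (empty)
LOAD 1  -> 9
DUP     -> 9 9
POP     -> 9
LOAD 1  -> 9 9
ADD     -> 18
STORE 2 -> (empty)

9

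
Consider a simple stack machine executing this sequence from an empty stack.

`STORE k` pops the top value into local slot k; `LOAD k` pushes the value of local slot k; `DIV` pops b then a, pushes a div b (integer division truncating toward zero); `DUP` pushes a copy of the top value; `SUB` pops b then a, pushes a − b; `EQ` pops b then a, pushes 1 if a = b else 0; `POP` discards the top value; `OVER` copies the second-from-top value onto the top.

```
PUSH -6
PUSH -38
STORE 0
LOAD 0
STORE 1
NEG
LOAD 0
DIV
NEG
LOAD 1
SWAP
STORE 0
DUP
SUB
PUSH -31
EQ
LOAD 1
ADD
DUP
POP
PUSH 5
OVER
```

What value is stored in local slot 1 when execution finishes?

PUSH -6  : [-6]
PUSH -38 : [-6, -38]
STORE 0  : [-6]
LOAD 0   : [-6, -38]
STORE 1  : [-6]
NEG      : [6]
LOAD 0   : [6, -38]
DIV      : [0]
NEG      : [0]
LOAD 1   : [0, -38]
SWAP     : [-38, 0]
STORE 0  : [-38]
DUP      : [-38, -38]
SUB      : [0]
PUSH -31 : [0, -31]
EQ       : [0]
LOAD 1   : [0, -38]
ADD      : [-38]
DUP      : [-38, -38]
POP      : [-38]
PUSH 5   : [-38, 5]
OVER     : [-38, 5, -38]

-38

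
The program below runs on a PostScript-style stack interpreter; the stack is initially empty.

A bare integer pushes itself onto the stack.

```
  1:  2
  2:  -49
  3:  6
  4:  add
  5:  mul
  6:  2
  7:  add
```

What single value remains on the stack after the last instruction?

2   : [2]
-49 : [2, -49]
6   : [2, -49, 6]
add : [2, -43]
mul : [-86]
2   : [-86, 2]
add : [-84]

-84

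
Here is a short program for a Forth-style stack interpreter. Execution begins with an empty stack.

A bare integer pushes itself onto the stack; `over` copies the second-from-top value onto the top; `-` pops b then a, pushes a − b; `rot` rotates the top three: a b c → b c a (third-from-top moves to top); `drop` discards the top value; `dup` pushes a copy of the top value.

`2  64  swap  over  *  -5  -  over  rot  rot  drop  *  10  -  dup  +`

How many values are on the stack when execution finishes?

1

2    -> [2]
64   -> [2, 64]
swap -> [64, 2]
over -> [64, 2, 64]
*    -> [64, 128]
-5   -> [64, 128, -5]
-    -> [64, 133]
over -> [64, 133, 64]
rot  -> [133, 64, 64]
rot  -> [64, 64, 133]
drop -> [64, 64]
*    -> [4096]
10   -> [4096, 10]
-    -> [4086]
dup  -> [4086, 4086]
+    -> [8172]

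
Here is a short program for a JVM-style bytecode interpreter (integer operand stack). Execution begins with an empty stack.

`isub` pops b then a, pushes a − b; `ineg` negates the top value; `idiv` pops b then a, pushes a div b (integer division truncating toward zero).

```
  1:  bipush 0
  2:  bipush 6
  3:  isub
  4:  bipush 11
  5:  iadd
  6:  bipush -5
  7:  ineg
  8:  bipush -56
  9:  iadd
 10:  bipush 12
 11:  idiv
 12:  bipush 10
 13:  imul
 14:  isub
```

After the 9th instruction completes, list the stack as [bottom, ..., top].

[5, -51]

bipush 0    [0]
bipush 6    [0, 6]
isub        [-6]
bipush 11   [-6, 11]
iadd        [5]
bipush -5   [5, -5]
ineg        [5, 5]
bipush -56  [5, 5, -56]
iadd        [5, -51]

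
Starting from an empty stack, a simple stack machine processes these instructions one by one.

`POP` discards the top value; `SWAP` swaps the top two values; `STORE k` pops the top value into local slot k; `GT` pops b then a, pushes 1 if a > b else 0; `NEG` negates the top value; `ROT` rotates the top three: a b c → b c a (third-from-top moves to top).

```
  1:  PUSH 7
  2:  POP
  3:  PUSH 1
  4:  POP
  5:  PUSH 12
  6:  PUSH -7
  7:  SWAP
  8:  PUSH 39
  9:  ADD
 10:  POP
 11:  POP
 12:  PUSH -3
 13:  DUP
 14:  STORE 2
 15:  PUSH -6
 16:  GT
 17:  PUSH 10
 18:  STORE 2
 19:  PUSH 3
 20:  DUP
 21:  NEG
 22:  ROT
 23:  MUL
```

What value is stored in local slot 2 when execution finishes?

PUSH 7  → [7]
POP     → []
PUSH 1  → [1]
POP     → []
PUSH 12 → [12]
PUSH -7 → [12, -7]
SWAP    → [-7, 12]
PUSH 39 → [-7, 12, 39]
ADD     → [-7, 51]
POP     → [-7]
POP     → []
PUSH -3 → [-3]
DUP     → [-3, -3]
STORE 2 → [-3]
PUSH -6 → [-3, -6]
GT      → [1]
PUSH 10 → [1, 10]
STORE 2 → [1]
PUSH 3  → [1, 3]
DUP     → [1, 3, 3]
NEG     → [1, 3, -3]
ROT     → [3, -3, 1]
MUL     → [3, -3]

10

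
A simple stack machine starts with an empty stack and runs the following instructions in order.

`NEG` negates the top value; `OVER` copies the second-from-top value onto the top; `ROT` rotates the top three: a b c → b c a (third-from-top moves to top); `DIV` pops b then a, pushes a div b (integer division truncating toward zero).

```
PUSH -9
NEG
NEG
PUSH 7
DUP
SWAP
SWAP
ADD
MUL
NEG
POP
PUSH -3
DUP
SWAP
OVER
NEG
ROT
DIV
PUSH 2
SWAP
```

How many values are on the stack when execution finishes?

3

PUSH -9 : [-9]
NEG     : [9]
NEG     : [-9]
PUSH 7  : [-9, 7]
DUP     : [-9, 7, 7]
SWAP    : [-9, 7, 7]
SWAP    : [-9, 7, 7]
ADD     : [-9, 14]
MUL     : [-126]
NEG     : [126]
POP     : []
PUSH -3 : [-3]
DUP     : [-3, -3]
SWAP    : [-3, -3]
OVER    : [-3, -3, -3]
NEG     : [-3, -3, 3]
ROT     : [-3, 3, -3]
DIV     : [-3, -1]
PUSH 2  : [-3, -1, 2]
SWAP    : [-3, 2, -1]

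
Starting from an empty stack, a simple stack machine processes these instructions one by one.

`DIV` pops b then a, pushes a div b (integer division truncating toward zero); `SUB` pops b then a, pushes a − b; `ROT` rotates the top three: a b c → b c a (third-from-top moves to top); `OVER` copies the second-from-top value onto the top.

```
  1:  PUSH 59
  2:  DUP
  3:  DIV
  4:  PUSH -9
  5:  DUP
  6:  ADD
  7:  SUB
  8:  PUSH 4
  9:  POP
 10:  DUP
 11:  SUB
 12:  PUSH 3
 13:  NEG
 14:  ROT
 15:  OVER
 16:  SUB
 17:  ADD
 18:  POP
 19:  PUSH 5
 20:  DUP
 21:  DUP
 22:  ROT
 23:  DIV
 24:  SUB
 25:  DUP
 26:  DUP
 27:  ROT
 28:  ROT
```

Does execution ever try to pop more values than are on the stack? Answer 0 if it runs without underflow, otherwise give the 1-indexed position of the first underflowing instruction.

14

PUSH 59 → [59]
DUP     → [59, 59]
DIV     → [1]
PUSH -9 → [1, -9]
DUP     → [1, -9, -9]
ADD     → [1, -18]
SUB     → [19]
PUSH 4  → [19, 4]
POP     → [19]
DUP     → [19, 19]
SUB     → [0]
PUSH 3  → [0, 3]
NEG     → [0, -3]
ROT  — needs 3 operands, stack has 2 → underflow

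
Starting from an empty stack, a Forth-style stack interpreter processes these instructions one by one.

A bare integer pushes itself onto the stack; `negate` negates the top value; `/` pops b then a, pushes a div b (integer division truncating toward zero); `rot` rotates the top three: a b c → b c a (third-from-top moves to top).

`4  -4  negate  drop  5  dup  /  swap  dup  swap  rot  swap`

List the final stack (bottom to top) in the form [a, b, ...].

[4, 1, 4]

4      : [4]
-4     : [4, -4]
negate : [4, 4]
drop   : [4]
5      : [4, 5]
dup    : [4, 5, 5]
/      : [4, 1]
swap   : [1, 4]
dup    : [1, 4, 4]
swap   : [1, 4, 4]
rot    : [4, 4, 1]
swap   : [4, 1, 4]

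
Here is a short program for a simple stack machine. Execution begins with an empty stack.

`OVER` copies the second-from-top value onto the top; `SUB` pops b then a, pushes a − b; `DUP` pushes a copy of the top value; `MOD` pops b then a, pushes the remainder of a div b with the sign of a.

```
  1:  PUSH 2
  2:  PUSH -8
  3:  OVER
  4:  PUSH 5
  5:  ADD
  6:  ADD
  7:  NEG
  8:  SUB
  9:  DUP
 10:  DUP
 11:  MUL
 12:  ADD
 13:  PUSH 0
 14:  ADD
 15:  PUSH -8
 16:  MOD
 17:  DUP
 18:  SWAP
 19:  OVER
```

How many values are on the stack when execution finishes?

PUSH 2  -> [2]
PUSH -8 -> [2, -8]
OVER    -> [2, -8, 2]
PUSH 5  -> [2, -8, 2, 5]
ADD     -> [2, -8, 7]
ADD     -> [2, -1]
NEG     -> [2, 1]
SUB     -> [1]
DUP     -> [1, 1]
DUP     -> [1, 1, 1]
MUL     -> [1, 1]
ADD     -> [2]
PUSH 0  -> [2, 0]
ADD     -> [2]
PUSH -8 -> [2, -8]
MOD     -> [2]
DUP     -> [2, 2]
SWAP    -> [2, 2]
OVER    -> [2, 2, 2]

3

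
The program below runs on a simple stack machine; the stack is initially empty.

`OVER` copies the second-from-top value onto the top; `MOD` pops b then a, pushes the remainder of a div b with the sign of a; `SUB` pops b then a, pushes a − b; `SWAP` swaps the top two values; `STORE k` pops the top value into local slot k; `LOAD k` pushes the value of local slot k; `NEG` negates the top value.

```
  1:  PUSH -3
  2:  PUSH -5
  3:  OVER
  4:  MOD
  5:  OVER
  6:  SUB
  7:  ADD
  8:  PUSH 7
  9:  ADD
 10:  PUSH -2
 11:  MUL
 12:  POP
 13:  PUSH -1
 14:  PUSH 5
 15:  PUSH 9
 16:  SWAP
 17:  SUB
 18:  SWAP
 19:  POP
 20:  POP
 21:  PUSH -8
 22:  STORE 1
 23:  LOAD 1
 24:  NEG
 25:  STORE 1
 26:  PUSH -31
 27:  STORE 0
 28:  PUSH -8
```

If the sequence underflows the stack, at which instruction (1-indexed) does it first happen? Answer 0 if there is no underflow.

PUSH -3  -> [-3]
PUSH -5  -> [-3, -5]
OVER     -> [-3, -5, -3]
MOD      -> [-3, -2]
OVER     -> [-3, -2, -3]
SUB      -> [-3, 1]
ADD      -> [-2]
PUSH 7   -> [-2, 7]
ADD      -> [5]
PUSH -2  -> [5, -2]
MUL      -> [-10]
POP      -> []
PUSH -1  -> [-1]
PUSH 5   -> [-1, 5]
PUSH 9   -> [-1, 5, 9]
SWAP     -> [-1, 9, 5]
SUB      -> [-1, 4]
SWAP     -> [4, -1]
POP      -> [4]
POP      -> []
PUSH -8  -> [-8]
STORE 1  -> []
LOAD 1   -> [-8]
NEG      -> [8]
STORE 1  -> []
PUSH -31 -> [-31]
STORE 0  -> []
PUSH -8  -> [-8]

0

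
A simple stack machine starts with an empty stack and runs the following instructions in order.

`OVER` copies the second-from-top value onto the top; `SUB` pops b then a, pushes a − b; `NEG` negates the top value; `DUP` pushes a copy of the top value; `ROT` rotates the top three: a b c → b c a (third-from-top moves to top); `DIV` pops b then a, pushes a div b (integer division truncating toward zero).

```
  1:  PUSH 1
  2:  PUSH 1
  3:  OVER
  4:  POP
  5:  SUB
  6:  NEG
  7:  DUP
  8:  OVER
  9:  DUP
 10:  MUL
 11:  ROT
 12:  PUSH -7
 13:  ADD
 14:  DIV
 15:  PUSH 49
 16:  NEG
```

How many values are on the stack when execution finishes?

3

PUSH 1  → [1]
PUSH 1  → [1, 1]
OVER    → [1, 1, 1]
POP     → [1, 1]
SUB     → [0]
NEG     → [0]
DUP     → [0, 0]
OVER    → [0, 0, 0]
DUP     → [0, 0, 0, 0]
MUL     → [0, 0, 0]
ROT     → [0, 0, 0]
PUSH -7 → [0, 0, 0, -7]
ADD     → [0, 0, -7]
DIV     → [0, 0]
PUSH 49 → [0, 0, 49]
NEG     → [0, 0, -49]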